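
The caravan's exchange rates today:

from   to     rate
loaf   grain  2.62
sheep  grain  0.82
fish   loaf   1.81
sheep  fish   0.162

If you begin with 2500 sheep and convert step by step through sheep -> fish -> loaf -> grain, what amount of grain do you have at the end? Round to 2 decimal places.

1920.59

2500 sheep × 0.162 = 405 fish
405 fish × 1.81 = 733.05 loaf
733.05 loaf × 2.62 = 1920.591 grain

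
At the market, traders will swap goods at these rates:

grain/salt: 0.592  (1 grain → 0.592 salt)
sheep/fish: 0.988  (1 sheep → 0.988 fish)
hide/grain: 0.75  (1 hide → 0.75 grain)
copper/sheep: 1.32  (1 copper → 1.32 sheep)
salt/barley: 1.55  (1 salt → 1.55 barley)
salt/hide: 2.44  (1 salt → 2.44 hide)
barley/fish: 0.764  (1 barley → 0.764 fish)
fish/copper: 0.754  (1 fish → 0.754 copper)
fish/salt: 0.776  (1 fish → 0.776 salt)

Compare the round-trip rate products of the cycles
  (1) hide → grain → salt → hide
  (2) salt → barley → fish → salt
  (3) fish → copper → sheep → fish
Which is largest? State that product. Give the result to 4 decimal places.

(1) 0.75 × 0.592 × 2.44 = 1.08336
(2) 1.55 × 0.764 × 0.776 = 0.91894
(3) 0.754 × 1.32 × 0.988 = 0.98334
Highest is cycle (1) at 1.0834 (>1, arbitrage).

1.0834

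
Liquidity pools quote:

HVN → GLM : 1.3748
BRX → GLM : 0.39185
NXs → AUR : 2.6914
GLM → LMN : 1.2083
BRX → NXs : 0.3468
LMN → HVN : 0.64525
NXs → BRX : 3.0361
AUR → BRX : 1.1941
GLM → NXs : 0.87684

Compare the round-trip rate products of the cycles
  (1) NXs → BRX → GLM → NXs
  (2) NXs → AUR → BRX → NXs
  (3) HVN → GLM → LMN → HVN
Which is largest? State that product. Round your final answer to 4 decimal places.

(1) 3.0361 × 0.39185 × 0.87684 = 1.04317
(2) 2.6914 × 1.1941 × 0.3468 = 1.11455
(3) 1.3748 × 1.2083 × 0.64525 = 1.07187
Highest is cycle (2) at 1.1145 (>1, arbitrage).

1.1145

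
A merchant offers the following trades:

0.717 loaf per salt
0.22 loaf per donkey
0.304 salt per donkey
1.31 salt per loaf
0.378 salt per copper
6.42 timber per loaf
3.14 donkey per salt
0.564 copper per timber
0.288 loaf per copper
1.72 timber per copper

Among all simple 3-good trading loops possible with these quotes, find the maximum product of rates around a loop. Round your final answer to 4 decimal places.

1.0428

copper→loaf→timber→copper: 0.288 × 6.42 × 0.564 = 1.04281
donkey→loaf→salt→donkey: 0.22 × 1.31 × 3.14 = 0.90495
Maximum is copper→loaf→timber→copper at 1.0428; arbitrage exists.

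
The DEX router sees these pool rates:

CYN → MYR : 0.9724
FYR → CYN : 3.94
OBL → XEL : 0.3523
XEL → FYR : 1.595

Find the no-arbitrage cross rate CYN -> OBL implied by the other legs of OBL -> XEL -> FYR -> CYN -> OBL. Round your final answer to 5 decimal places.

0.45168

Known legs of the cycle: 0.3523 × 1.595 × 3.94 = 2.21395889
For no arbitrage the full-cycle product must be 1, so the missing rate is 1 / 2.21395889 ≈ 0.4516796.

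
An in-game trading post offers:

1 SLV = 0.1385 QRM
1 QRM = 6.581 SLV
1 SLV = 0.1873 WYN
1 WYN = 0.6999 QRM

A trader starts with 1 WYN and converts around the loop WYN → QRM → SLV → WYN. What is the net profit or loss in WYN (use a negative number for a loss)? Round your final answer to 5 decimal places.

1 WYN × 0.6999 = 0.6999 QRM
0.6999 QRM × 6.581 = 4.6060419 SLV
4.6060419 SLV × 0.1873 = 0.86271164787 WYN
Net change: 0.86271164787 − 1 = -0.13728835213 WYN

-0.13729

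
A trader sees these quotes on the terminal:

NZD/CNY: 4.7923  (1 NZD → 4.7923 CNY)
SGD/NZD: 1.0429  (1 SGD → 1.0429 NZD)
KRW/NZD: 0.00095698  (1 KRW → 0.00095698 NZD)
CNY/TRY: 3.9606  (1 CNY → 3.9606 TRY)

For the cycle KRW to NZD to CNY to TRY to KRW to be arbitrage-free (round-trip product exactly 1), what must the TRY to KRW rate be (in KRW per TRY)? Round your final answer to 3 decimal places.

Known legs of the cycle: 0.00095698 × 4.7923 × 3.9606 = 0.0181638472869924
For no arbitrage the full-cycle product must be 1, so the missing rate is 1 / 0.0181638472869924 ≈ 55.05442.

55.054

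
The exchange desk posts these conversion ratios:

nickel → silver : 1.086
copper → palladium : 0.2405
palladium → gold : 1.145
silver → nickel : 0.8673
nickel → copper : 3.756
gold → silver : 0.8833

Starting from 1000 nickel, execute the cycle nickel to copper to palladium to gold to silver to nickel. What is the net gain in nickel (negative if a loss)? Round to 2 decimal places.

-207.64

1000 nickel × 3.756 = 3756 copper
3756 copper × 0.2405 = 903.318 palladium
903.318 palladium × 1.145 = 1034.29911 gold
1034.29911 gold × 0.8833 = 913.596403863 silver
913.596403863 silver × 0.8673 = 792.3621610703799 nickel
Net change: 792.3621610703799 − 1000 = -207.6378389296201 nickel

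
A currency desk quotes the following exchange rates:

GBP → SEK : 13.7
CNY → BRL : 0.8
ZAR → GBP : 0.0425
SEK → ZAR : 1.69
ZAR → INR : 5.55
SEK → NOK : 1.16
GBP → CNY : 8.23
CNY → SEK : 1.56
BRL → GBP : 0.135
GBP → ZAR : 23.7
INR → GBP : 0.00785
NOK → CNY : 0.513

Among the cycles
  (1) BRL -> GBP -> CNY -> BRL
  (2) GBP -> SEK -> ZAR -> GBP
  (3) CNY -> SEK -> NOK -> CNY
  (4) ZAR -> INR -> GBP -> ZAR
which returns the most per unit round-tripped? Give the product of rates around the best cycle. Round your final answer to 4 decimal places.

(1) 0.135 × 8.23 × 0.8 = 0.88884
(2) 13.7 × 1.69 × 0.0425 = 0.98400
(3) 1.56 × 1.16 × 0.513 = 0.92832
(4) 5.55 × 0.00785 × 23.7 = 1.03255
Highest is cycle (4) at 1.0325 (>1, arbitrage).

1.0325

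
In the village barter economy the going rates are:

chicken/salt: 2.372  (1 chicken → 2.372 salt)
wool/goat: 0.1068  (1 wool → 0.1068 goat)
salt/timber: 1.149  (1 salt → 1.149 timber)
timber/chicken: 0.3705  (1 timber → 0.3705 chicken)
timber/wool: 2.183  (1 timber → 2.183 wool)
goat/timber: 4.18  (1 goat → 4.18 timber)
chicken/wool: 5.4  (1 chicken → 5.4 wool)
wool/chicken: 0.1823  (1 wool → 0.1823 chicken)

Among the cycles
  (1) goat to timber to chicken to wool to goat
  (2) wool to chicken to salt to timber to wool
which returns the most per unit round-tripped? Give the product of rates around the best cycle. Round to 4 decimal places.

(1) 4.18 × 0.3705 × 5.4 × 0.1068 = 0.89316
(2) 0.1823 × 2.372 × 1.149 × 2.183 = 1.08461
Highest is cycle (2) at 1.0846 (>1, arbitrage).

1.0846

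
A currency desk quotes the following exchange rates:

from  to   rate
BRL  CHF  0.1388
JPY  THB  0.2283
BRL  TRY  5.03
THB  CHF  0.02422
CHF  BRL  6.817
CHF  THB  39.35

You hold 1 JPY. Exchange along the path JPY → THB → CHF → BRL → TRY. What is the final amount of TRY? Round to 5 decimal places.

0.18960

1 JPY × 0.2283 = 0.2283 THB
0.2283 THB × 0.02422 = 0.005529426 CHF
0.005529426 CHF × 6.817 = 0.037694097042 BRL
0.037694097042 BRL × 5.03 = 0.18960130812126 TRY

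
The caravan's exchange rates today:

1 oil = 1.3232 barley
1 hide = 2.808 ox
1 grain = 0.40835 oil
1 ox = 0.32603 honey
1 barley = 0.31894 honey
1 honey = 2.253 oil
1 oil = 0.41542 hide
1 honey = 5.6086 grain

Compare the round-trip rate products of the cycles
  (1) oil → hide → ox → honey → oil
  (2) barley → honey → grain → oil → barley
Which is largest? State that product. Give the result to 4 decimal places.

(1) 0.41542 × 2.808 × 0.32603 × 2.253 = 0.85685
(2) 0.31894 × 5.6086 × 0.40835 × 1.3232 = 0.96654
Highest is cycle (2) at 0.9665 (≤1, no arbitrage).

0.9665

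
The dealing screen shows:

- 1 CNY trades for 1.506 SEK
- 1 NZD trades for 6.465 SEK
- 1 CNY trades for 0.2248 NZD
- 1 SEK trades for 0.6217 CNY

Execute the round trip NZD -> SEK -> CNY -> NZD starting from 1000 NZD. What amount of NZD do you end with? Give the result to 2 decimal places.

1000 NZD × 6.465 = 6465 SEK
6465 SEK × 0.6217 = 4019.2905 CNY
4019.2905 CNY × 0.2248 = 903.5365044 NZD

903.54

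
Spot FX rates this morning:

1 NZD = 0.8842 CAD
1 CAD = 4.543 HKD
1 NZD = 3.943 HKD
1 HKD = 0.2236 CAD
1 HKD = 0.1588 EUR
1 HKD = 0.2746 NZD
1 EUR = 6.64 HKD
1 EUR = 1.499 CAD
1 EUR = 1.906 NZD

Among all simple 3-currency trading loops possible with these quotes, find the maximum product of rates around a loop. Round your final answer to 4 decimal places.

HKD→EUR→NZD→HKD: 0.1588 × 1.906 × 3.943 = 1.19344
HKD→NZD→CAD→HKD: 0.2746 × 0.8842 × 4.543 = 1.10305
HKD→EUR→CAD→HKD: 0.1588 × 1.499 × 4.543 = 1.08142
Maximum is HKD→EUR→NZD→HKD at 1.1934; arbitrage exists.

1.1934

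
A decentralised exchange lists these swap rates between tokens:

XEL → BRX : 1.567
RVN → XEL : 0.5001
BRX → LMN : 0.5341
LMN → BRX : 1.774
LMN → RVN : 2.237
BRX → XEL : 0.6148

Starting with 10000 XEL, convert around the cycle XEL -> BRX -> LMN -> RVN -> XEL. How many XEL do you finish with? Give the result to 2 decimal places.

10000 XEL × 1.567 = 15670 BRX
15670 BRX × 0.5341 = 8369.347 LMN
8369.347 LMN × 2.237 = 18722.229239 RVN
18722.229239 RVN × 0.5001 = 9362.9868424239 XEL

9362.99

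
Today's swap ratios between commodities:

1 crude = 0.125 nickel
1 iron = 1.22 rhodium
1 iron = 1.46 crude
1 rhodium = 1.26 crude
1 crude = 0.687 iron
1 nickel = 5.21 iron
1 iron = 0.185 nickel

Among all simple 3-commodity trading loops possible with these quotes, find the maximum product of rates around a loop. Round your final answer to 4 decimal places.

rhodium→crude→iron→rhodium: 1.26 × 0.687 × 1.22 = 1.05606
crude→nickel→iron→crude: 0.125 × 5.21 × 1.46 = 0.95083
Maximum is rhodium→crude→iron→rhodium at 1.0561; arbitrage exists.

1.0561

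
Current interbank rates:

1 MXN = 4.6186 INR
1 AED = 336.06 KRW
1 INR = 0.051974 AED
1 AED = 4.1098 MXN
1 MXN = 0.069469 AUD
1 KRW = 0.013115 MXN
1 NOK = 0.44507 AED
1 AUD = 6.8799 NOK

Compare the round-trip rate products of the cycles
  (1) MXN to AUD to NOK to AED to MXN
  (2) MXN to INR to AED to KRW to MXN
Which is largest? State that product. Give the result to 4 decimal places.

(1) 0.069469 × 6.8799 × 0.44507 × 4.1098 = 0.87422
(2) 4.6186 × 0.051974 × 336.06 × 0.013115 = 1.05799
Highest is cycle (2) at 1.0580 (>1, arbitrage).

1.0580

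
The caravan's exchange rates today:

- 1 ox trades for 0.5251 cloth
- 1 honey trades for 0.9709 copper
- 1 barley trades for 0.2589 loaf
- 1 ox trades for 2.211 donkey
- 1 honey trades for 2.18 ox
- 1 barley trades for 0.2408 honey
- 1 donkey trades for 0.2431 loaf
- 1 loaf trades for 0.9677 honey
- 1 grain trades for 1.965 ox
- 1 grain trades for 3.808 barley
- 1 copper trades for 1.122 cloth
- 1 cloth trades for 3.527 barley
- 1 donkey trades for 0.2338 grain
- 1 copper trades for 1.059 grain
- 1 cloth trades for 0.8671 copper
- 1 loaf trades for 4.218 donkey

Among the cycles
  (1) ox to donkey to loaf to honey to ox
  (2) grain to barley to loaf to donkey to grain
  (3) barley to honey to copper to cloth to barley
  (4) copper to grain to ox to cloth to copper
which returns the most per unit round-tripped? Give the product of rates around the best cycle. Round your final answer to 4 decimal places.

(1) 2.211 × 0.2431 × 0.9677 × 2.18 = 1.13389
(2) 3.808 × 0.2589 × 4.218 × 0.2338 = 0.97225
(3) 0.2408 × 0.9709 × 1.122 × 3.527 = 0.92519
(4) 1.059 × 1.965 × 0.5251 × 0.8671 = 0.94748
Highest is cycle (1) at 1.1339 (>1, arbitrage).

1.1339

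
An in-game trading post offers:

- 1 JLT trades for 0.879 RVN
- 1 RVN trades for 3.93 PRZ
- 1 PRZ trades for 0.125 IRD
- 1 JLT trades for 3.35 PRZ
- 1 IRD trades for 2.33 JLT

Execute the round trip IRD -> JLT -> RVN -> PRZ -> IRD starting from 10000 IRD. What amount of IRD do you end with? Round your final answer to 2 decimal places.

10000 IRD × 2.33 = 23300 JLT
23300 JLT × 0.879 = 20480.7 RVN
20480.7 RVN × 3.93 = 80489.151 PRZ
80489.151 PRZ × 0.125 = 10061.143875 IRD

10061.14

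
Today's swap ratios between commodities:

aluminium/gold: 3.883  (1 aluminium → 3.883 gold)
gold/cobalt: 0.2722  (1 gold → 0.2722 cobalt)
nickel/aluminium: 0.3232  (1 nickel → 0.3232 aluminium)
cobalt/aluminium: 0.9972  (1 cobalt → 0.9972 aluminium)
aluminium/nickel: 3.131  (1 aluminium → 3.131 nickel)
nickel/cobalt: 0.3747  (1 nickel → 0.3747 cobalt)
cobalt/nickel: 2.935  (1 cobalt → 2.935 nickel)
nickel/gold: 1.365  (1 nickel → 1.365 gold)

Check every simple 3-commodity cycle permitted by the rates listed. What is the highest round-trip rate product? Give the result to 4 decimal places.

aluminium→nickel→cobalt→aluminium: 3.131 × 0.3747 × 0.9972 = 1.16990
gold→cobalt→nickel→gold: 0.2722 × 2.935 × 1.365 = 1.09051
aluminium→gold→cobalt→aluminium: 3.883 × 0.2722 × 0.9972 = 1.05399
Maximum is aluminium→nickel→cobalt→aluminium at 1.1699; arbitrage exists.

1.1699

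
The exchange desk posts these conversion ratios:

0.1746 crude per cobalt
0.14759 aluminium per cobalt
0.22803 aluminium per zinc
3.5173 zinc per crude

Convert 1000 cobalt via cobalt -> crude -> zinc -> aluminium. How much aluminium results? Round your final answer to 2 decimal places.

140.04

1000 cobalt × 0.1746 = 174.6 crude
174.6 crude × 3.5173 = 614.12058 zinc
614.12058 zinc × 0.22803 = 140.0379158574 aluminium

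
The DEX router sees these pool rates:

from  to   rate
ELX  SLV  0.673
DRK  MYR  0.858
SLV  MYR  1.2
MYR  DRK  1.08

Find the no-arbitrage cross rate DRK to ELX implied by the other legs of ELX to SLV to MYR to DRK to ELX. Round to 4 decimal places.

1.1465

Known legs of the cycle: 0.673 × 1.2 × 1.08 = 0.872208
For no arbitrage the full-cycle product must be 1, so the missing rate is 1 / 0.872208 ≈ 1.146516.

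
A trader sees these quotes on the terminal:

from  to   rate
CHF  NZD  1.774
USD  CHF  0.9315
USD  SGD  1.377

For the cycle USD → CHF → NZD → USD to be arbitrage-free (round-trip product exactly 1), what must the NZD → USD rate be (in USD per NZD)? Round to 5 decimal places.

Known legs of the cycle: 0.9315 × 1.774 = 1.652481
For no arbitrage the full-cycle product must be 1, so the missing rate is 1 / 1.652481 ≈ 0.6051507.

0.60515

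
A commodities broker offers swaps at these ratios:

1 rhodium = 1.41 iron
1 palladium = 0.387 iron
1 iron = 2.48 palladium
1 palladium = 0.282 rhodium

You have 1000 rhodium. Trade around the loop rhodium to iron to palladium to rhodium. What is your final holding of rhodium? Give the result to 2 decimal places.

986.10

1000 rhodium × 1.41 = 1410 iron
1410 iron × 2.48 = 3496.8 palladium
3496.8 palladium × 0.282 = 986.0976 rhodium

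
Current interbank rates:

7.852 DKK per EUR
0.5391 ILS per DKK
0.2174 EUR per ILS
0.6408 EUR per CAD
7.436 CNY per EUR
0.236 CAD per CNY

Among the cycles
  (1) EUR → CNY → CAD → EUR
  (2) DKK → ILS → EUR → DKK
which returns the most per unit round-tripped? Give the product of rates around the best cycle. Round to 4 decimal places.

1.1245

(1) 7.436 × 0.236 × 0.6408 = 1.12454
(2) 0.5391 × 0.2174 × 7.852 = 0.92026
Highest is cycle (1) at 1.1245 (>1, arbitrage).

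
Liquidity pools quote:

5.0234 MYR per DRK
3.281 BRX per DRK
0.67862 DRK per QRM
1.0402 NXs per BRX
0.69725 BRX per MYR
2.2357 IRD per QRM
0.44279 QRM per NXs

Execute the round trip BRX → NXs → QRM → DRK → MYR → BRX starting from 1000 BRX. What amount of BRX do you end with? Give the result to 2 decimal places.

1094.78

1000 BRX × 1.0402 = 1040.2 NXs
1040.2 NXs × 0.44279 = 460.590158 QRM
460.590158 QRM × 0.67862 = 312.56569302196 DRK
312.56569302196 DRK × 5.0234 = 1570.142502326513864 MYR
1570.142502326513864 MYR × 0.69725 = 1094.781859747161791674 BRX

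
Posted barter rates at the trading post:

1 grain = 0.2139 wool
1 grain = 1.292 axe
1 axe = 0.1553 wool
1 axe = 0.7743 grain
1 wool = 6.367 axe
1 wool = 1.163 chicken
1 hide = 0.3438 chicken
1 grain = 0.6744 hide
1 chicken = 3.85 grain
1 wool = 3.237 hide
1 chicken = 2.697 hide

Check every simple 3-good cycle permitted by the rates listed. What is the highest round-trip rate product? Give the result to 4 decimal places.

wool→axe→grain→wool: 6.367 × 0.7743 × 0.2139 = 1.05452
wool→chicken→grain→wool: 1.163 × 3.85 × 0.2139 = 0.95775
grain→hide→chicken→grain: 0.6744 × 0.3438 × 3.85 = 0.89266
Maximum is wool→axe→grain→wool at 1.0545; arbitrage exists.

1.0545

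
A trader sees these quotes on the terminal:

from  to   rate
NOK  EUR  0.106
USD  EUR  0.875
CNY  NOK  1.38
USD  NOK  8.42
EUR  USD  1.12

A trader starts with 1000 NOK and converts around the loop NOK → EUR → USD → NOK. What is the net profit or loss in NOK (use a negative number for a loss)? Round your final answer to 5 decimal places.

-0.37760

1000 NOK × 0.106 = 106 EUR
106 EUR × 1.12 = 118.72 USD
118.72 USD × 8.42 = 999.6224 NOK
Net change: 999.6224 − 1000 = -0.3776 NOK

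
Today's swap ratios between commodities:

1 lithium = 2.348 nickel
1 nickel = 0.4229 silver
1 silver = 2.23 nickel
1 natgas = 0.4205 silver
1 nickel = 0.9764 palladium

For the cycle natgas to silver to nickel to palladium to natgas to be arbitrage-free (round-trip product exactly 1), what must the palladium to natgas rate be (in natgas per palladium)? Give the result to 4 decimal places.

1.0922

Known legs of the cycle: 0.4205 × 2.23 × 0.9764 = 0.915584926
For no arbitrage the full-cycle product must be 1, so the missing rate is 1 / 0.915584926 ≈ 1.092198.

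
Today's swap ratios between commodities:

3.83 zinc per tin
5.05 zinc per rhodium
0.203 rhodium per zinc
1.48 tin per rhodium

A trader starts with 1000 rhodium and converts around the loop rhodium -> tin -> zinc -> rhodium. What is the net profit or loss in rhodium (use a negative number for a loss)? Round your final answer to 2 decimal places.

1000 rhodium × 1.48 = 1480 tin
1480 tin × 3.83 = 5668.4 zinc
5668.4 zinc × 0.203 = 1150.6852 rhodium
Net change: 1150.6852 − 1000 = 150.6852 rhodium

150.69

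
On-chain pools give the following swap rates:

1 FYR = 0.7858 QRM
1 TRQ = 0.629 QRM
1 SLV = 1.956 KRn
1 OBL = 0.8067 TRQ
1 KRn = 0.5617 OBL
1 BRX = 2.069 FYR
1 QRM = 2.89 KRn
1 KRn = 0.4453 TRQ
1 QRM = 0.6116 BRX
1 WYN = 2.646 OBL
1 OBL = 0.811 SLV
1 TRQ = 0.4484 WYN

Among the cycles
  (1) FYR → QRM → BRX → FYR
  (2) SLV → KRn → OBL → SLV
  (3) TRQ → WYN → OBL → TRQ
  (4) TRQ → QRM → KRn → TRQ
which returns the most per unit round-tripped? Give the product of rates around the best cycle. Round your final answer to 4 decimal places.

(1) 0.7858 × 0.6116 × 2.069 = 0.99435
(2) 1.956 × 0.5617 × 0.811 = 0.89103
(3) 0.4484 × 2.646 × 0.8067 = 0.95712
(4) 0.629 × 2.89 × 0.4453 = 0.80947
Highest is cycle (1) at 0.9944 (≤1, no arbitrage).

0.9944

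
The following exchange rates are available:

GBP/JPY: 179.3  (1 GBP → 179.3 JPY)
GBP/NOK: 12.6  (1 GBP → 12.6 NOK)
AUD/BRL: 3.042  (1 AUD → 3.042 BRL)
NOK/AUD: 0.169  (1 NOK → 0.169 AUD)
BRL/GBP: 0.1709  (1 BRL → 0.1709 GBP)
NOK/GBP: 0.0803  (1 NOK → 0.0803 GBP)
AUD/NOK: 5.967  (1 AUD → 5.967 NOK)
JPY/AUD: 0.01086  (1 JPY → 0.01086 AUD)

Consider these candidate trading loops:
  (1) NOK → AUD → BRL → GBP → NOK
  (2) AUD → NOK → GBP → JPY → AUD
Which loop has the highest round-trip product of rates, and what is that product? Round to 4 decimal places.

(1) 0.169 × 3.042 × 0.1709 × 12.6 = 1.10703
(2) 5.967 × 0.0803 × 179.3 × 0.01086 = 0.93300
Highest is cycle (1) at 1.1070 (>1, arbitrage).

1.1070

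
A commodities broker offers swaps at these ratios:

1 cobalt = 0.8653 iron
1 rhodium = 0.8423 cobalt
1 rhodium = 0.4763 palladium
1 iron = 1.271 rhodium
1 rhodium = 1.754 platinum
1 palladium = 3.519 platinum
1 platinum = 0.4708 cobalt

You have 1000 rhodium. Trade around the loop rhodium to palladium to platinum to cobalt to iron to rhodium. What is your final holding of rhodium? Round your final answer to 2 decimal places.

867.86

1000 rhodium × 0.4763 = 476.3 palladium
476.3 palladium × 3.519 = 1676.0997 platinum
1676.0997 platinum × 0.4708 = 789.10773876 cobalt
789.10773876 cobalt × 0.8653 = 682.814926349028 iron
682.814926349028 iron × 1.271 = 867.857771389614588 rhodium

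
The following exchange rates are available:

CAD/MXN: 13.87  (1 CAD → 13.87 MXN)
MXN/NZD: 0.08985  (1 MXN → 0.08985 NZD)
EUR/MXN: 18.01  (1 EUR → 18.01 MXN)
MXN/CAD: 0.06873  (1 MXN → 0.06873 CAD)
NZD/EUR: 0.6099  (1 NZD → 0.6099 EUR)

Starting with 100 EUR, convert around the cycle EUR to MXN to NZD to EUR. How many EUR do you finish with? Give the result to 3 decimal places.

98.694

100 EUR × 18.01 = 1801 MXN
1801 MXN × 0.08985 = 161.81985 NZD
161.81985 NZD × 0.6099 = 98.693926515 EUR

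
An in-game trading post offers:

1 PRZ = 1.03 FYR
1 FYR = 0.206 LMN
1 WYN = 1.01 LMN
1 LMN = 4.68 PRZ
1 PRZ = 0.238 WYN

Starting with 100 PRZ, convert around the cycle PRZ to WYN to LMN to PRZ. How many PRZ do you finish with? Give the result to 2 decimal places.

112.50

100 PRZ × 0.238 = 23.8 WYN
23.8 WYN × 1.01 = 24.038 LMN
24.038 LMN × 4.68 = 112.49784 PRZ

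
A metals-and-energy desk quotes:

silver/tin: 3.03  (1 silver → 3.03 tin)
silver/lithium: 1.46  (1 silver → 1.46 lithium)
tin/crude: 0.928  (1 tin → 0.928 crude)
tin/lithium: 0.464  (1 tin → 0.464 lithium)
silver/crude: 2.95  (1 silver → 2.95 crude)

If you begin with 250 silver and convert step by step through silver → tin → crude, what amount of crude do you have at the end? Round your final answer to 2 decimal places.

702.96

250 silver × 3.03 = 757.5 tin
757.5 tin × 0.928 = 702.96 crude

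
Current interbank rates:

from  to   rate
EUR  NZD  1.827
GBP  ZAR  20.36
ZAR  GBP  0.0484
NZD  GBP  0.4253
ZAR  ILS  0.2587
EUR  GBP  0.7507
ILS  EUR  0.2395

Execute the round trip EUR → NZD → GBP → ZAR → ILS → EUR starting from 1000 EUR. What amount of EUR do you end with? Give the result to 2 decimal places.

980.20

1000 EUR × 1.827 = 1827 NZD
1827 NZD × 0.4253 = 777.0231 GBP
777.0231 GBP × 20.36 = 15820.190316 ZAR
15820.190316 ZAR × 0.2587 = 4092.6832347492 ILS
4092.6832347492 ILS × 0.2395 = 980.1976347224334 EUR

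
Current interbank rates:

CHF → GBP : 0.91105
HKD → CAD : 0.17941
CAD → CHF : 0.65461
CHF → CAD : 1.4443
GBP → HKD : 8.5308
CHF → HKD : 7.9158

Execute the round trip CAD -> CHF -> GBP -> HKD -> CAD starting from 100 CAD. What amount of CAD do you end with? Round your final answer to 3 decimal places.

91.277

100 CAD × 0.65461 = 65.461 CHF
65.461 CHF × 0.91105 = 59.63824405 GBP
59.63824405 GBP × 8.5308 = 508.76193234174 HKD
508.76193234174 HKD × 0.17941 = 91.2769782814315734 CAD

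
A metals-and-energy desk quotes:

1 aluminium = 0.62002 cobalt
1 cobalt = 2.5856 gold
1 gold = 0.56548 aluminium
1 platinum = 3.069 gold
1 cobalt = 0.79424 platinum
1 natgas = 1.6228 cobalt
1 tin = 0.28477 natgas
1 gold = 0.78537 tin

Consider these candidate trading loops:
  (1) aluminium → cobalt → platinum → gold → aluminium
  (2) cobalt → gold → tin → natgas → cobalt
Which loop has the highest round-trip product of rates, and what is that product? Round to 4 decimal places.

(1) 0.62002 × 0.79424 × 3.069 × 0.56548 = 0.85462
(2) 2.5856 × 0.78537 × 0.28477 × 1.6228 = 0.93841
Highest is cycle (2) at 0.9384 (≤1, no arbitrage).

0.9384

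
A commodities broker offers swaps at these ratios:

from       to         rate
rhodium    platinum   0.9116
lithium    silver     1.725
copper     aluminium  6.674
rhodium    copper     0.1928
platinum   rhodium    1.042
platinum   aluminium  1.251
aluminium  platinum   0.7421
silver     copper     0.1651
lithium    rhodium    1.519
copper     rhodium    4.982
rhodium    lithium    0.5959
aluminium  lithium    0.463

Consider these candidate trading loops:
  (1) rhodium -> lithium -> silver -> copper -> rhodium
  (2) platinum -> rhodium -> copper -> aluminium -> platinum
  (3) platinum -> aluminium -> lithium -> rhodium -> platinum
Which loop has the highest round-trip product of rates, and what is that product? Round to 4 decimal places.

0.9950

(1) 0.5959 × 1.725 × 0.1651 × 4.982 = 0.84550
(2) 1.042 × 0.1928 × 6.674 × 0.7421 = 0.99500
(3) 1.251 × 0.463 × 1.519 × 0.9116 = 0.80205
Highest is cycle (2) at 0.9950 (≤1, no arbitrage).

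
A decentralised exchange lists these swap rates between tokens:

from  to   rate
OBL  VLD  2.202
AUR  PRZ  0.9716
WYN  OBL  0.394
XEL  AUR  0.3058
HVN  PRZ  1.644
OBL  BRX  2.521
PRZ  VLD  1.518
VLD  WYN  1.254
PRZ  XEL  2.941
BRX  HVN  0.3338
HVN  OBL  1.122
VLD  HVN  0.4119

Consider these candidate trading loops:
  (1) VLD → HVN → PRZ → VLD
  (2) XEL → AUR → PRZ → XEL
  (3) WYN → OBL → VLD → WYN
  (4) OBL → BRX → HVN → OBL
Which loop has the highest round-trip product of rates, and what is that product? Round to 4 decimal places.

1.0880

(1) 0.4119 × 1.644 × 1.518 = 1.02793
(2) 0.3058 × 0.9716 × 2.941 = 0.87382
(3) 0.394 × 2.202 × 1.254 = 1.08796
(4) 2.521 × 0.3338 × 1.122 = 0.94417
Highest is cycle (3) at 1.0880 (>1, arbitrage).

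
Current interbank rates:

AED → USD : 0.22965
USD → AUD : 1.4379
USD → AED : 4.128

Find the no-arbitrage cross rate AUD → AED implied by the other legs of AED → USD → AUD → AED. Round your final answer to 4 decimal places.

Known legs of the cycle: 0.22965 × 1.4379 = 0.330213735
For no arbitrage the full-cycle product must be 1, so the missing rate is 1 / 0.330213735 ≈ 3.028342.

3.0283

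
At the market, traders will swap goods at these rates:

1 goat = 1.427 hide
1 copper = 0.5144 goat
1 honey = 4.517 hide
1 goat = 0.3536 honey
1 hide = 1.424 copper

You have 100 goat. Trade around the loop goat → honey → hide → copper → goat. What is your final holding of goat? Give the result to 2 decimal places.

100 goat × 0.3536 = 35.36 honey
35.36 honey × 4.517 = 159.72112 hide
159.72112 hide × 1.424 = 227.44287488 copper
227.44287488 copper × 0.5144 = 116.996614838272 goat

117.00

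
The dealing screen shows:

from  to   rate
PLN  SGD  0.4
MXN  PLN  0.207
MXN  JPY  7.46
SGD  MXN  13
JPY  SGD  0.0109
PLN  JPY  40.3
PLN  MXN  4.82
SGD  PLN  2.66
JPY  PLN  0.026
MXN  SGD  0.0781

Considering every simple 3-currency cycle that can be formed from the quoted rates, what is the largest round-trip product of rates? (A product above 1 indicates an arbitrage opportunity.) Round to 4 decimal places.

1.1685

PLN→JPY→SGD→PLN: 40.3 × 0.0109 × 2.66 = 1.16846
MXN→PLN→SGD→MXN: 0.207 × 0.4 × 13 = 1.07640
MXN→JPY→SGD→MXN: 7.46 × 0.0109 × 13 = 1.05708
MXN→SGD→PLN→MXN: 0.0781 × 2.66 × 4.82 = 1.00134
MXN→JPY→PLN→MXN: 7.46 × 0.026 × 4.82 = 0.93489
Maximum is PLN→JPY→SGD→PLN at 1.1685; arbitrage exists.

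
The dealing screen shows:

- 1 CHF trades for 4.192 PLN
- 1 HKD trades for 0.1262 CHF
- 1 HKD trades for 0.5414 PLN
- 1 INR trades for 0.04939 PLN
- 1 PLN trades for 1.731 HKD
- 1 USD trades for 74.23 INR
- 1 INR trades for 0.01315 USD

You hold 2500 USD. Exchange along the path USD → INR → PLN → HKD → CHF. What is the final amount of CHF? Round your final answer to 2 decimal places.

2002.23

2500 USD × 74.23 = 185575 INR
185575 INR × 0.04939 = 9165.54925 PLN
9165.54925 PLN × 1.731 = 15865.56575175 HKD
15865.56575175 HKD × 0.1262 = 2002.23439787085 CHF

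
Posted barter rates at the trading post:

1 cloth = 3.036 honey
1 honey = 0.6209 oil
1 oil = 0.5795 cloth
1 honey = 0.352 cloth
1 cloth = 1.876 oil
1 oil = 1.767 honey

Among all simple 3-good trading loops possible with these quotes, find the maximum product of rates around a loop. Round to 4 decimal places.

oil→honey→cloth→oil: 1.767 × 0.352 × 1.876 = 1.16684
oil→cloth→honey→oil: 0.5795 × 3.036 × 0.6209 = 1.09239
Maximum is oil→honey→cloth→oil at 1.1668; arbitrage exists.

1.1668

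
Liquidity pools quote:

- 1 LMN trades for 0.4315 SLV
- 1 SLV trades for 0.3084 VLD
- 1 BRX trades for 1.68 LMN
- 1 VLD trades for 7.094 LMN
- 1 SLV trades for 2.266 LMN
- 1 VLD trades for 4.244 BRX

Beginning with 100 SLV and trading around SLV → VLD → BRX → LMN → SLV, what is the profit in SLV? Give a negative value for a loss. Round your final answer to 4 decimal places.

-5.1189

100 SLV × 0.3084 = 30.84 VLD
30.84 VLD × 4.244 = 130.88496 BRX
130.88496 BRX × 1.68 = 219.8867328 LMN
219.8867328 LMN × 0.4315 = 94.8811252032 SLV
Net change: 94.8811252032 − 100 = -5.1188747968 SLV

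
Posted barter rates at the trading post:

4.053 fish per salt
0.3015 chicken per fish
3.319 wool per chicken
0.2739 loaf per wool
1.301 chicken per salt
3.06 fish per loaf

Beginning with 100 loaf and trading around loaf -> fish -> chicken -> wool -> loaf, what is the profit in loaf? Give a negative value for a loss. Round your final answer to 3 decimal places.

100 loaf × 3.06 = 306 fish
306 fish × 0.3015 = 92.259 chicken
92.259 chicken × 3.319 = 306.207621 wool
306.207621 wool × 0.2739 = 83.8702673919 loaf
Net change: 83.8702673919 − 100 = -16.1297326081 loaf

-16.130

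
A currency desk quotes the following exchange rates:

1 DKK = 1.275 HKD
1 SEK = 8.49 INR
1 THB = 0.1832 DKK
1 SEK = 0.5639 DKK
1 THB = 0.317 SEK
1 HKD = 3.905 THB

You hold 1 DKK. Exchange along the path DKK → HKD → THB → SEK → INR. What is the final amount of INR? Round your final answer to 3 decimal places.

13.400

1 DKK × 1.275 = 1.275 HKD
1.275 HKD × 3.905 = 4.978875 THB
4.978875 THB × 0.317 = 1.578303375 SEK
1.578303375 SEK × 8.49 = 13.39979565375 INR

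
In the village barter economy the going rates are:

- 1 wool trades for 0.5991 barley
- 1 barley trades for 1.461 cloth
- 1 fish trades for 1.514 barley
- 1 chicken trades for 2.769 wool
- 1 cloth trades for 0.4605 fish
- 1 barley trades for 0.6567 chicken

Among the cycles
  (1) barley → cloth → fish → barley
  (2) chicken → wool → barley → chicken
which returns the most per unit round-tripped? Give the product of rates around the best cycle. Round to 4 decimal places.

(1) 1.461 × 0.4605 × 1.514 = 1.01860
(2) 2.769 × 0.5991 × 0.6567 = 1.08940
Highest is cycle (2) at 1.0894 (>1, arbitrage).

1.0894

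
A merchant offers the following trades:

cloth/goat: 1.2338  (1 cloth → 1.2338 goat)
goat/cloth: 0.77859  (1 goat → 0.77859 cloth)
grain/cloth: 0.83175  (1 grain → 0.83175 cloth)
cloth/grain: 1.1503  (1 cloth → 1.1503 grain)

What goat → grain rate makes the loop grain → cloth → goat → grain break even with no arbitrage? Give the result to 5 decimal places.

0.97446

Known legs of the cycle: 0.83175 × 1.2338 = 1.02621315
For no arbitrage the full-cycle product must be 1, so the missing rate is 1 / 1.02621315 ≈ 0.9744564.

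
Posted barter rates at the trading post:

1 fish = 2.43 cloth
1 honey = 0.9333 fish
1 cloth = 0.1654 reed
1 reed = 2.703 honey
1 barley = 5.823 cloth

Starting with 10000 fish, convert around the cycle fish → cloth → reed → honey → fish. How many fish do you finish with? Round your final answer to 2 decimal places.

10000 fish × 2.43 = 24300 cloth
24300 cloth × 0.1654 = 4019.22 reed
4019.22 reed × 2.703 = 10863.95166 honey
10863.95166 honey × 0.9333 = 10139.326084278 fish

10139.33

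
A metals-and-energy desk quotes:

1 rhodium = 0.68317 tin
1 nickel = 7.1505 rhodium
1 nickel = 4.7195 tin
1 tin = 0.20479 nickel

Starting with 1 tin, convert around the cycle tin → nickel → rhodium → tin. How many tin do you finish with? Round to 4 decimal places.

1.0004

1 tin × 0.20479 = 0.20479 nickel
0.20479 nickel × 7.1505 = 1.464350895 rhodium
1.464350895 rhodium × 0.68317 = 1.00040060093715 tin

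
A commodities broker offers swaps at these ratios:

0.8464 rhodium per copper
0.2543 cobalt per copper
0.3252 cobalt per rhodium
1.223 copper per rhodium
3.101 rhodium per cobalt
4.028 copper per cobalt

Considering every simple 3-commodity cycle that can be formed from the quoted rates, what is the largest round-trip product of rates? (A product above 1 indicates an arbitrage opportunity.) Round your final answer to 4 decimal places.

rhodium→cobalt→copper→rhodium: 0.3252 × 4.028 × 0.8464 = 1.10870
rhodium→copper→cobalt→rhodium: 1.223 × 0.2543 × 3.101 = 0.96444
Maximum is rhodium→cobalt→copper→rhodium at 1.1087; arbitrage exists.

1.1087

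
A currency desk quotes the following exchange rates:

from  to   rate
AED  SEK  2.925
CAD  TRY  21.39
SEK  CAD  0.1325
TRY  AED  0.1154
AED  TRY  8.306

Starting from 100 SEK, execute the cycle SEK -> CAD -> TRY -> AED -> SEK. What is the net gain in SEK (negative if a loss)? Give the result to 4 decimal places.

-4.3338

100 SEK × 0.1325 = 13.25 CAD
13.25 CAD × 21.39 = 283.4175 TRY
283.4175 TRY × 0.1154 = 32.7063795 AED
32.7063795 AED × 2.925 = 95.6661600375 SEK
Net change: 95.6661600375 − 100 = -4.3338399625 SEK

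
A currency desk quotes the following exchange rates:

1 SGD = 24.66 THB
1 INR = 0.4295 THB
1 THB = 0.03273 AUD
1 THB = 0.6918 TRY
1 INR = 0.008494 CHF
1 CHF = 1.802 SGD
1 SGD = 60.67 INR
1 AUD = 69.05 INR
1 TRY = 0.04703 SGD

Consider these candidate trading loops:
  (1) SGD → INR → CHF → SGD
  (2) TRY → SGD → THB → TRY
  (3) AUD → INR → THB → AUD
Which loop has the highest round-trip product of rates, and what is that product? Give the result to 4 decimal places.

(1) 60.67 × 0.008494 × 1.802 = 0.92863
(2) 0.04703 × 24.66 × 0.6918 = 0.80232
(3) 69.05 × 0.4295 × 0.03273 = 0.97067
Highest is cycle (3) at 0.9707 (≤1, no arbitrage).

0.9707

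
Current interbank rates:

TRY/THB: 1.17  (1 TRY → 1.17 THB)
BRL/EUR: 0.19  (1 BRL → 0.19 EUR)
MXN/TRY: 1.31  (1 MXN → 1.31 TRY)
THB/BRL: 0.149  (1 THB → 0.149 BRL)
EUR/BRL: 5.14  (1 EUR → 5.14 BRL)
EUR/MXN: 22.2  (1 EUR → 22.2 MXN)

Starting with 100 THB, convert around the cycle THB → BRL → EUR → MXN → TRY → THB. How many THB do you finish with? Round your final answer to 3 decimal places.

100 THB × 0.149 = 14.9 BRL
14.9 BRL × 0.19 = 2.831 EUR
2.831 EUR × 22.2 = 62.8482 MXN
62.8482 MXN × 1.31 = 82.331142 TRY
82.331142 TRY × 1.17 = 96.32743614 THB

96.327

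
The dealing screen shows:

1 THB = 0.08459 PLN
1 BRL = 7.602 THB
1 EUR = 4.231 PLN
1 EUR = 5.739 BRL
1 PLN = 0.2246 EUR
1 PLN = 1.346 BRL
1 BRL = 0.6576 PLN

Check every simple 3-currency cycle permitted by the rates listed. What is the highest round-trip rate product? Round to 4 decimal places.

BRL→THB→PLN→BRL: 7.602 × 0.08459 × 1.346 = 0.86555
BRL→PLN→EUR→BRL: 0.6576 × 0.2246 × 5.739 = 0.84763
Maximum is BRL→THB→PLN→BRL at 0.8655; no arbitrage — every cycle loses value.

0.8655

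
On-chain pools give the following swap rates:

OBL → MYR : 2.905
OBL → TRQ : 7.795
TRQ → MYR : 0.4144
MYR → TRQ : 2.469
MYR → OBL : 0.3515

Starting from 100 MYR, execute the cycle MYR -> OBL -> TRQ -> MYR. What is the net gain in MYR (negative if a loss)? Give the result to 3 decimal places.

100 MYR × 0.3515 = 35.15 OBL
35.15 OBL × 7.795 = 273.99425 TRQ
273.99425 TRQ × 0.4144 = 113.5432172 MYR
Net change: 113.5432172 − 100 = 13.5432172 MYR

13.543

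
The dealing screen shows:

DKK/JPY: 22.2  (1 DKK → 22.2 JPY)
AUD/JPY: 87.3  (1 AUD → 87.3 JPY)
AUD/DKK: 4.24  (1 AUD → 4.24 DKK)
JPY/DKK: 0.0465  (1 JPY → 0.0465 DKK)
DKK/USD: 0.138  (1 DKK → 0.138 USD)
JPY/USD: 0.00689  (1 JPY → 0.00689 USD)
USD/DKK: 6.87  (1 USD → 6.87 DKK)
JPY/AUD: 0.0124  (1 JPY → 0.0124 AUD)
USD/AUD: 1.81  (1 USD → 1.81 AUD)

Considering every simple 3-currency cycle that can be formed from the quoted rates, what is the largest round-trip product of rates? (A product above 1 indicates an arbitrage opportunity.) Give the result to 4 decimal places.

1.1672

AUD→DKK→JPY→AUD: 4.24 × 22.2 × 0.0124 = 1.16719
AUD→JPY→USD→AUD: 87.3 × 0.00689 × 1.81 = 1.08871
AUD→DKK→USD→AUD: 4.24 × 0.138 × 1.81 = 1.05907
USD→DKK→JPY→USD: 6.87 × 22.2 × 0.00689 = 1.05082
Maximum is AUD→DKK→JPY→AUD at 1.1672; arbitrage exists.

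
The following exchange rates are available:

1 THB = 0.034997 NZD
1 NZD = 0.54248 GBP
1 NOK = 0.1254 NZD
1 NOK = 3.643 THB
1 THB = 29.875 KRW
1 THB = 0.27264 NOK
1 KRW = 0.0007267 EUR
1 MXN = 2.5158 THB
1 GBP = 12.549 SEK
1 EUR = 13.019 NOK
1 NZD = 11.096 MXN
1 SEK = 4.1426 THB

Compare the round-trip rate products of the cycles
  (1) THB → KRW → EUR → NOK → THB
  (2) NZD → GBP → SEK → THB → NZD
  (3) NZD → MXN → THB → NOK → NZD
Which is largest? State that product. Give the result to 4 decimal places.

1.0297

(1) 29.875 × 0.0007267 × 13.019 × 3.643 = 1.02967
(2) 0.54248 × 12.549 × 4.1426 × 0.034997 = 0.98695
(3) 11.096 × 2.5158 × 0.27264 × 0.1254 = 0.95440
Highest is cycle (1) at 1.0297 (>1, arbitrage).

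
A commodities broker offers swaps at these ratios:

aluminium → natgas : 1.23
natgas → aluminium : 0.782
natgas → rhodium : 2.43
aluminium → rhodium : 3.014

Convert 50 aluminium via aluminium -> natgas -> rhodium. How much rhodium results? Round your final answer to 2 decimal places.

50 aluminium × 1.23 = 61.5 natgas
61.5 natgas × 2.43 = 149.445 rhodium

149.45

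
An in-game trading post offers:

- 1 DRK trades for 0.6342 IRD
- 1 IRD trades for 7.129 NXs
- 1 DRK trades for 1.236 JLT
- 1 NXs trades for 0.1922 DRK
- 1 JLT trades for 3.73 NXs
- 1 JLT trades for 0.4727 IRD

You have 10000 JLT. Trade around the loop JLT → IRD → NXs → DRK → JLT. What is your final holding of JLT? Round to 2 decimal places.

10000 JLT × 0.4727 = 4727 IRD
4727 IRD × 7.129 = 33698.783 NXs
33698.783 NXs × 0.1922 = 6476.9060926 DRK
6476.9060926 DRK × 1.236 = 8005.4559304536 JLT

8005.46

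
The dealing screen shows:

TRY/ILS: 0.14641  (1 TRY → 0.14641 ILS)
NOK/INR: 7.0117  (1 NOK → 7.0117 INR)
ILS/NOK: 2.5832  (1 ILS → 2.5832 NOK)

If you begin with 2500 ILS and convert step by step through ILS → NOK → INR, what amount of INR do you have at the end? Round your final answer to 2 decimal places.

45281.56

2500 ILS × 2.5832 = 6458 NOK
6458 NOK × 7.0117 = 45281.5586 INR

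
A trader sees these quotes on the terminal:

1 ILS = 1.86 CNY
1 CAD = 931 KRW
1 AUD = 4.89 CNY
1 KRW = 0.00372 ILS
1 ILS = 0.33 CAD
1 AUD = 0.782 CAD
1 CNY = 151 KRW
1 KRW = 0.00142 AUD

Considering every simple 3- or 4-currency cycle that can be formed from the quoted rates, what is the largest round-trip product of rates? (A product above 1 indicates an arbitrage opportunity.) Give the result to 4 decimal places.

1.1429

CAD→KRW→ILS→CAD: 931 × 0.00372 × 0.33 = 1.14290
KRW→AUD→CNY→KRW: 0.00142 × 4.89 × 151 = 1.04851
KRW→ILS→CNY→KRW: 0.00372 × 1.86 × 151 = 1.04480
CAD→KRW→AUD→CAD: 931 × 0.00142 × 0.782 = 1.03382
Maximum is CAD→KRW→ILS→CAD at 1.1429; arbitrage exists.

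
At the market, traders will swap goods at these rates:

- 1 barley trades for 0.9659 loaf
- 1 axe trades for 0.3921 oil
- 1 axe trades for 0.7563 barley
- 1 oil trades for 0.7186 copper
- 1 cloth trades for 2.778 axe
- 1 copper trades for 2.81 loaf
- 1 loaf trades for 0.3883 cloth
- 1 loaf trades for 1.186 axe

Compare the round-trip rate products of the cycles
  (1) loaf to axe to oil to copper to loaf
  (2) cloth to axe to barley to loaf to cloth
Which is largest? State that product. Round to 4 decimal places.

0.9390

(1) 1.186 × 0.3921 × 0.7186 × 2.81 = 0.93902
(2) 2.778 × 0.7563 × 0.9659 × 0.3883 = 0.78800
Highest is cycle (1) at 0.9390 (≤1, no arbitrage).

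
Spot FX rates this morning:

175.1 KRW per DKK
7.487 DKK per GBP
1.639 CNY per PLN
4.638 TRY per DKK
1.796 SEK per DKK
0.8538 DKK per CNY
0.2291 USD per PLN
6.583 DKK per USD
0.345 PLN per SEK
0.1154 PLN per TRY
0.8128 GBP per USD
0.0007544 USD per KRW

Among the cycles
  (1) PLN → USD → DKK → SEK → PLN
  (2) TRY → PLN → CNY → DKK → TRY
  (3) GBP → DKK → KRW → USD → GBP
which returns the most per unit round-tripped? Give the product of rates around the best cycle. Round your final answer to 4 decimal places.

(1) 0.2291 × 6.583 × 1.796 × 0.345 = 0.93449
(2) 0.1154 × 1.639 × 0.8538 × 4.638 = 0.74898
(3) 7.487 × 175.1 × 0.0007544 × 0.8128 = 0.80386
Highest is cycle (1) at 0.9345 (≤1, no arbitrage).

0.9345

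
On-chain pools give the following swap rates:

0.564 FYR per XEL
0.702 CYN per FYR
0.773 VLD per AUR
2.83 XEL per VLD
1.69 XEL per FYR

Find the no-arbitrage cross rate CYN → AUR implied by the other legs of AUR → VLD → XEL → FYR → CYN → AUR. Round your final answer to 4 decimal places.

1.1546

Known legs of the cycle: 0.773 × 2.83 × 0.564 × 0.702 = 0.86612813352
For no arbitrage the full-cycle product must be 1, so the missing rate is 1 / 0.86612813352 ≈ 1.154564.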